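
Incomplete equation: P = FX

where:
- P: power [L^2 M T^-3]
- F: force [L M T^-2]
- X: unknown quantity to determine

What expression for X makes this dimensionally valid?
X = v (velocity), dimensions [L T^-1]

P has dimensions [L^2 M T^-3]; the rest of the RHS (F) has dimensions [L M T^-2].
So X must have dimensions [L T^-1] — X = v (velocity).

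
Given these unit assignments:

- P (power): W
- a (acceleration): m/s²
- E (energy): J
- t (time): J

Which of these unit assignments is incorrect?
t

The variable t (time) should have units s, not J.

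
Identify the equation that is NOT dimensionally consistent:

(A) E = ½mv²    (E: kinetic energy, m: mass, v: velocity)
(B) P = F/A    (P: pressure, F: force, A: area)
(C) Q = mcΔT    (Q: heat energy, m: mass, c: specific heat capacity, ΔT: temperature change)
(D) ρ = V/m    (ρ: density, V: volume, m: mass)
(D) ρ = V/m

The equation (D) ρ = V/m is dimensionally incorrect.

LHS (ρ): [L^-3 M]
RHS (V/m): [L^3 M^-1] ✗

The dimensions do not match. The other three equations balance.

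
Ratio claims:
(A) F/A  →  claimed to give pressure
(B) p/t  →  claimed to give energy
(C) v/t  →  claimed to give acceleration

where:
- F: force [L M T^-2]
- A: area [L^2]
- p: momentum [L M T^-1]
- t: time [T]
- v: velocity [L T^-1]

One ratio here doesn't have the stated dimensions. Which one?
(B) p/t does not give energy

(A) F/A: [L^-1 M T^-2] = pressure [L^-1 M T^-2] ✓
(B) p/t: [L M T^-2] ≠ energy [L^2 M T^-2] ✗
(C) v/t: [L T^-2] = acceleration [L T^-2] ✓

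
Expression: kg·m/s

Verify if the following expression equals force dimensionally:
No

The expression kg·m/s has dimensions [L M T^-1], but force has dimensions [L M T^-2].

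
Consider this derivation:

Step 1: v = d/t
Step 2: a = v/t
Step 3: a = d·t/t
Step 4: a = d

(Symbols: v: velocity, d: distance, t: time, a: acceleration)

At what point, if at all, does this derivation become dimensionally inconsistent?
Step 3

Step 1: v = d/t → LHS [L T^-1], RHS [L T^-1] ✓
Step 2: a = v/t → LHS [L T^-2], RHS [L T^-2] ✓
Step 3: a = d·t/t → LHS [L T^-2], RHS [L] ✗

The first dimensional inconsistency appears in step 3: a = d·t/t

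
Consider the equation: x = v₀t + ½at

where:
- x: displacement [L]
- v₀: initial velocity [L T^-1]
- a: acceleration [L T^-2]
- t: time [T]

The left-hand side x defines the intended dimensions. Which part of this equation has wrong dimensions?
The term ½at

Checking each RHS term against the LHS:
- v₀t: [L] — matches x [L] ✓
- ½at: [L T^-1] — does NOT match x [L] ✗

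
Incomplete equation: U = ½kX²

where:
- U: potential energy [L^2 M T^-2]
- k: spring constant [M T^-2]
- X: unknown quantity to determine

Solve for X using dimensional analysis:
X = x (displacement), dimensions [L]

U has dimensions [L^2 M T^-2]; the rest of the RHS (½k) has dimensions [M T^-2].
So X² must have dimensions [L^2], i.e. X has dimensions [L] — X = x (displacement).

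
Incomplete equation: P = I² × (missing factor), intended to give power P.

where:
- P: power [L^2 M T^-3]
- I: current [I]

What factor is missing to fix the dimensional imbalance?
R (resistance), dimensions [I^-2 L^2 M T^-3]

P has dimensions [L^2 M T^-3] and I² has dimensions [I^2].
The missing factor must have dimensions [L^2 M T^-3] / [I^2] = [I^-2 L^2 M T^-3], i.e. resistance (R).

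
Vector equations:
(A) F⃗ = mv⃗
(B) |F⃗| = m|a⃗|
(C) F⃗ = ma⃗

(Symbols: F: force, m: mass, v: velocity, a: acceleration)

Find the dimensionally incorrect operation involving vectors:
(A) F⃗ = mv⃗

(A) F⃗ = mv⃗: LHS [L M T^-2], RHS [L M T^-1] ✗ — mass times velocity is momentum, not force; should be ma⃗
(B) |F⃗| = m|a⃗|: LHS [L M T^-2], RHS [L M T^-2] ✓ — magnitudes of vectors are scalars
(C) F⃗ = ma⃗: LHS [L M T^-2], RHS [L M T^-2] ✓ — Force and acceleration are vectors, mass is a scalar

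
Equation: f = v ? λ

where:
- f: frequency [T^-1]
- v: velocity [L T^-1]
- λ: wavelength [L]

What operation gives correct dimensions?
division (÷): f = v ÷ λ

f [T^-1]; v [L T^-1]; λ [L].
v × λ → [L^2 T^-1] ✗
v ÷ λ → [T^-1] ✓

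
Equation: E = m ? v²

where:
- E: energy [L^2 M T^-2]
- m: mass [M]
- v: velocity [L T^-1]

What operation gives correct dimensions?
multiplication (×): E = m × v²

E [L^2 M T^-2]; m [M]; v² [L^2 T^-2].
m × v² → [L^2 M T^-2] ✓
m ÷ v² → [L^-2 M T^2] ✗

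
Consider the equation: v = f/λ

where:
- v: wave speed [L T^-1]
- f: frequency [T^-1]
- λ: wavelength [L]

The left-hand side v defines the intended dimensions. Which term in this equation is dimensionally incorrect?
The right-hand side term f/λ

v has dimensions [L T^-1], but f/λ has dimensions [L^-1 T^-1], so the term f/λ is dimensionally wrong for v.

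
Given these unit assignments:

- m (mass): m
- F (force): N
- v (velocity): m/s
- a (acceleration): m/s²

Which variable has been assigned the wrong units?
m

The variable m (mass) should have units kg, not m.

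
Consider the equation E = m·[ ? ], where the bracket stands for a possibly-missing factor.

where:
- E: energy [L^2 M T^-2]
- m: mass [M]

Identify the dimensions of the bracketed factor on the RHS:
[L^2 T^-2] — velocity squared (e.g. v²)

E has dimensions [L^2 M T^-2]; m has dimensions [M].
The bracketed factor must supply [L^2 M T^-2] / [M] = [L^2 T^-2].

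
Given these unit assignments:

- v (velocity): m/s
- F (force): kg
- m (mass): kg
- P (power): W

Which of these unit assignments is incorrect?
F

The variable F (force) should have units N, not kg.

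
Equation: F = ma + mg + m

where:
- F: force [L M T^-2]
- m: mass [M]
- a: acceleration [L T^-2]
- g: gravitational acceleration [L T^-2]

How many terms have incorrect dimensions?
1

LHS F: [L M T^-2]
- ma: [L M T^-2] ✓
- mg: [L M T^-2] ✓
- m: [M] ✗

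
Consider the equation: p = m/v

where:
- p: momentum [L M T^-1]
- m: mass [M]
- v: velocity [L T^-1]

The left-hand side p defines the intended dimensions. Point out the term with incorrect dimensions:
The right-hand side term m/v

p has dimensions [L M T^-1], but m/v has dimensions [L^-1 M T], so the term m/v is dimensionally wrong for p.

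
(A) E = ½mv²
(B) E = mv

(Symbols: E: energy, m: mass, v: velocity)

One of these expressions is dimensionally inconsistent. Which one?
(B)

(A) E = ½mv²: LHS [L^2 M T^-2], RHS [L^2 M T^-2] ✓
(B) E = mv: LHS [L^2 M T^-2], RHS [L M T^-1] ✗

Expression (B) E = mv is dimensionally incorrect.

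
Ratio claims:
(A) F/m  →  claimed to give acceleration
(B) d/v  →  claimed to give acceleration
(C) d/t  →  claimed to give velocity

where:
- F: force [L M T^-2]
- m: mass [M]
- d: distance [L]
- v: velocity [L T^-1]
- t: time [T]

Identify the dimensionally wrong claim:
(B) d/v does not give acceleration

(A) F/m: [L T^-2] = acceleration [L T^-2] ✓
(B) d/v: [T] ≠ acceleration [L T^-2] ✗
(C) d/t: [L T^-1] = velocity [L T^-1] ✓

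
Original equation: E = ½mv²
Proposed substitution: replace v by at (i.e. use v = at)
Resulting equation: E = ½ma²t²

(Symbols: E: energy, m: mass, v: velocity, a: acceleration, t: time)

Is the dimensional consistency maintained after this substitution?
Yes

[v] = [L T^-1] and [at] = [L T^-1]. These match, so the substitution replaces a quantity by one of the same dimensions and the result E = ½ma²t² has LHS [L^2 M T^-2] vs RHS [L^2 M T^-2] — still consistent.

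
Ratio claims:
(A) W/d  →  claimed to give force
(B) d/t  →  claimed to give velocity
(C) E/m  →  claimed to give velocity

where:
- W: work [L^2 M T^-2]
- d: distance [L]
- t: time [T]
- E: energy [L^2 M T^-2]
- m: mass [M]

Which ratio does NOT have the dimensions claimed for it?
(C) E/m does not give velocity

(A) W/d: [L M T^-2] = force [L M T^-2] ✓
(B) d/t: [L T^-1] = velocity [L T^-1] ✓
(C) E/m: [L^2 T^-2] ≠ velocity [L T^-1] ✗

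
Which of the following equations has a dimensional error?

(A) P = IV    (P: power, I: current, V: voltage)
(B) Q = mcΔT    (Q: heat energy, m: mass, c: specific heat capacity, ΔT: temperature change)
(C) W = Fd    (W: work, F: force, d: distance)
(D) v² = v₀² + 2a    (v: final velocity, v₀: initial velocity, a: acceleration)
(D) v² = v₀² + 2a

The equation (D) v² = v₀² + 2a is dimensionally incorrect.

LHS (v²): [L^2 T^-2]
RHS terms:
  - v₀²: [L^2 T^-2] ✓
  - 2a: [L T^-2] ✗ (does not match LHS)

The dimensions do not match. The other three equations balance.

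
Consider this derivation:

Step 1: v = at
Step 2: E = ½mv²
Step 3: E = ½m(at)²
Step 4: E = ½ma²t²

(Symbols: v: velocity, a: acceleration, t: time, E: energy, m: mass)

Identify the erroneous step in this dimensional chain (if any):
No step introduces an error — all steps are dimensionally consistent.

Step 1: v = at → LHS [L T^-1], RHS [L T^-1] ✓
Step 2: E = ½mv² → LHS [L^2 M T^-2], RHS [L^2 M T^-2] ✓
Step 3: E = ½m(at)² → LHS [L^2 M T^-2], RHS [L^2 M T^-2] ✓
Step 4: E = ½ma²t² → LHS [L^2 M T^-2], RHS [L^2 M T^-2] ✓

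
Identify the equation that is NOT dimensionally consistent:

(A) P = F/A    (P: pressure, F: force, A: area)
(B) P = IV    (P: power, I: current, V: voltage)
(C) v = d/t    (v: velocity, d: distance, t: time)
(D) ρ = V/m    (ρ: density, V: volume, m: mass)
(D) ρ = V/m

The equation (D) ρ = V/m is dimensionally incorrect.

LHS (ρ): [L^-3 M]
RHS (V/m): [L^3 M^-1] ✗

The dimensions do not match. The other three equations balance.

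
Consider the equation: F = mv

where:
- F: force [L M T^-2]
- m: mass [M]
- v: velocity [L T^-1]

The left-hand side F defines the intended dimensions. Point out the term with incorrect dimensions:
The right-hand side term mv

F has dimensions [L M T^-2], but mv has dimensions [L M T^-1], so the term mv is dimensionally wrong for F.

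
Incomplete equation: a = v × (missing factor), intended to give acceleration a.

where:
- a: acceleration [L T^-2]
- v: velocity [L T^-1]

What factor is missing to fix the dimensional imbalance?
1/t (inverse time), dimensions [T^-1]

a has dimensions [L T^-2] and v has dimensions [L T^-1].
The missing factor must have dimensions [L T^-2] / [L T^-1] = [T^-1], i.e. inverse time (1/t).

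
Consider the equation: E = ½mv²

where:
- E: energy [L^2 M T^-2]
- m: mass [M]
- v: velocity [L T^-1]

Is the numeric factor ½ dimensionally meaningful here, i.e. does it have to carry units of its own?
No

E has dimensions [L^2 M T^-2] and mv² already has dimensions [L^2 M T^-2], so the equation balances without ½ contributing any dimensions. ½ is a pure (dimensionless) number; changing or removing it would not affect dimensional consistency.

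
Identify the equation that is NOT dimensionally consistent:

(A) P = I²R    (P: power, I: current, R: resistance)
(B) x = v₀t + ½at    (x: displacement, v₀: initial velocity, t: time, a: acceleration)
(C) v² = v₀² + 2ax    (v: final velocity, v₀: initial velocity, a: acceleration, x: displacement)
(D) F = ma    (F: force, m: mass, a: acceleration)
(B) x = v₀t + ½at

The equation (B) x = v₀t + ½at is dimensionally incorrect.

LHS (x): [L]
RHS terms:
  - v₀t: [L] ✓
  - ½at: [L T^-1] ✗ (does not match LHS)

The dimensions do not match. The other three equations balance.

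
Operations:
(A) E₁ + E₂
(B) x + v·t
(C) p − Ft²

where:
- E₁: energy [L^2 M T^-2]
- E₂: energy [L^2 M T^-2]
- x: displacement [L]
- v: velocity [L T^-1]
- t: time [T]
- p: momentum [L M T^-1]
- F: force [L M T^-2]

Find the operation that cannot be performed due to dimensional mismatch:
(C) p − Ft²

(A) E₁ + E₂: E₁ [L^2 M T^-2] and E₂ [L^2 M T^-2] — same dimensions ✓
(B) x + v·t: x [L] and v·t [L] — same dimensions ✓
(C) p − Ft²: p [L M T^-1] and Ft² [L M] — different dimensions cannot be added/subtracted ✗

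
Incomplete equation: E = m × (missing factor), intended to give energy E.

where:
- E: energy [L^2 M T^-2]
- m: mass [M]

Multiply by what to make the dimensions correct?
v² (velocity squared), dimensions [L^2 T^-2]

E has dimensions [L^2 M T^-2] and m has dimensions [M].
The missing factor must have dimensions [L^2 M T^-2] / [M] = [L^2 T^-2], i.e. velocity squared (v²).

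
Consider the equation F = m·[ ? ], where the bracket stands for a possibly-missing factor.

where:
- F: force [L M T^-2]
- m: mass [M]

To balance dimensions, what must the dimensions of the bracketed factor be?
[L T^-2] — acceleration (e.g. a)

F has dimensions [L M T^-2]; m has dimensions [M].
The bracketed factor must supply [L M T^-2] / [M] = [L T^-2].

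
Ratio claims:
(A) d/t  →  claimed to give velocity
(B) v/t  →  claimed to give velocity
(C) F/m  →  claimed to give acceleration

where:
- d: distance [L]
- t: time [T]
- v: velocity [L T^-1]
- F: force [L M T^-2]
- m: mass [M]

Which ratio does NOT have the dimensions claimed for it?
(B) v/t does not give velocity

(A) d/t: [L T^-1] = velocity [L T^-1] ✓
(B) v/t: [L T^-2] ≠ velocity [L T^-1] ✗
(C) F/m: [L T^-2] = acceleration [L T^-2] ✓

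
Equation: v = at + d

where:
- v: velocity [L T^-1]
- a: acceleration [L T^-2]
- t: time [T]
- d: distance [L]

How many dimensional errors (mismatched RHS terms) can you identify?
1

LHS v: [L T^-1]
- at: [L T^-1] ✓
- d: [L] ✗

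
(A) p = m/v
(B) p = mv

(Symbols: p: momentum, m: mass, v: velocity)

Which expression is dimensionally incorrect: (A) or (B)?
(A)

(A) p = m/v: LHS [L M T^-1], RHS [L^-1 M T] ✗
(B) p = mv: LHS [L M T^-1], RHS [L M T^-1] ✓

Expression (A) p = m/v is dimensionally incorrect.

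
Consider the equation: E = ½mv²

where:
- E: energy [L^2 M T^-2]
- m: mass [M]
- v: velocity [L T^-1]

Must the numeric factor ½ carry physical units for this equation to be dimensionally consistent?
No

E has dimensions [L^2 M T^-2] and mv² already has dimensions [L^2 M T^-2], so the equation balances without ½ contributing any dimensions. ½ is a pure (dimensionless) number; changing or removing it would not affect dimensional consistency.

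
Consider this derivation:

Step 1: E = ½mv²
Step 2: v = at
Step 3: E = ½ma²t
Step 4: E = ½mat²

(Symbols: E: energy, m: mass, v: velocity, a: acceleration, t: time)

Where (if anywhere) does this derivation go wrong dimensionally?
Step 3

Step 1: E = ½mv² → LHS [L^2 M T^-2], RHS [L^2 M T^-2] ✓
Step 2: v = at → LHS [L T^-1], RHS [L T^-1] ✓
Step 3: E = ½ma²t → LHS [L^2 M T^-2], RHS [L^2 M T^-3] ✗

The first dimensional inconsistency appears in step 3: E = ½ma²t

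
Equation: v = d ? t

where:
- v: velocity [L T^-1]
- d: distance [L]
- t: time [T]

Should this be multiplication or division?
division (÷): v = d ÷ t

v [L T^-1]; d [L]; t [T].
d × t → [L T] ✗
d ÷ t → [L T^-1] ✓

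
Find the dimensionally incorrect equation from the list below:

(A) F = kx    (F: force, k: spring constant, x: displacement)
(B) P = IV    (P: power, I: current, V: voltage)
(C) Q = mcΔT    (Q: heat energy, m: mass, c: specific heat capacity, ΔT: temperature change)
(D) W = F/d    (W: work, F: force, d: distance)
(D) W = F/d

The equation (D) W = F/d is dimensionally incorrect.

LHS (W): [L^2 M T^-2]
RHS (F/d): [M T^-2] ✗

The dimensions do not match. The other three equations balance.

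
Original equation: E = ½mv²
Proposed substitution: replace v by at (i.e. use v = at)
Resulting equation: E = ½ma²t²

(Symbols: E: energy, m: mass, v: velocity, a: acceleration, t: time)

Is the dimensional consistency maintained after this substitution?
Yes

[v] = [L T^-1] and [at] = [L T^-1]. These match, so the substitution replaces a quantity by one of the same dimensions and the result E = ½ma²t² has LHS [L^2 M T^-2] vs RHS [L^2 M T^-2] — still consistent.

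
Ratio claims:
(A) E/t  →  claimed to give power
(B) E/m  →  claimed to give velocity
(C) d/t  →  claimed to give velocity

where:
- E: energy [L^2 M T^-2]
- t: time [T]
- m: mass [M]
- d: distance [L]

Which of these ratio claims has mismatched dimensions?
(B) E/m does not give velocity

(A) E/t: [L^2 M T^-3] = power [L^2 M T^-3] ✓
(B) E/m: [L^2 T^-2] ≠ velocity [L T^-1] ✗
(C) d/t: [L T^-1] = velocity [L T^-1] ✓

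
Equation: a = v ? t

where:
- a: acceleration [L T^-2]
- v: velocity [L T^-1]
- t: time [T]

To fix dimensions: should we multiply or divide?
division (÷): a = v ÷ t

a [L T^-2]; v [L T^-1]; t [T].
v × t → [L] ✗
v ÷ t → [L T^-2] ✓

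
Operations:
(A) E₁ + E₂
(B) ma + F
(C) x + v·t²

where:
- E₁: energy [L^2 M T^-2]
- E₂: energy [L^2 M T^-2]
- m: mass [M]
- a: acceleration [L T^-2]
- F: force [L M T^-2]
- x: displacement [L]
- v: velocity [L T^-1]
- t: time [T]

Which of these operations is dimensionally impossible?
(C) x + v·t²

(A) E₁ + E₂: E₁ [L^2 M T^-2] and E₂ [L^2 M T^-2] — same dimensions ✓
(B) ma + F: ma [L M T^-2] and F [L M T^-2] — same dimensions ✓
(C) x + v·t²: x [L] and v·t² [L T] — different dimensions cannot be added/subtracted ✗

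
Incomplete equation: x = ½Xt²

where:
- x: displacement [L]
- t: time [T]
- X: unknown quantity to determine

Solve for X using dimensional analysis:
X = a (acceleration), dimensions [L T^-2]

x has dimensions [L]; the rest of the RHS (½ t²) has dimensions [T^2].
So X must have dimensions [L T^-2] — X = a (acceleration).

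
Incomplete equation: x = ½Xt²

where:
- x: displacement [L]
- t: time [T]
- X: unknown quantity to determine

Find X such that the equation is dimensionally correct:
X = a (acceleration), dimensions [L T^-2]

x has dimensions [L]; the rest of the RHS (½ t²) has dimensions [T^2].
So X must have dimensions [L T^-2] — X = a (acceleration).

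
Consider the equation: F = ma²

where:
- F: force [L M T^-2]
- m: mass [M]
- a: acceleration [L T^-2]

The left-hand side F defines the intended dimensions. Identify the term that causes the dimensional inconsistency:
The right-hand side term ma²

F has dimensions [L M T^-2], but ma² has dimensions [L^2 M T^-4], so the term ma² is dimensionally wrong for F.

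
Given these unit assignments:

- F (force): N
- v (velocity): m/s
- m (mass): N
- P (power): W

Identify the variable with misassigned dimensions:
m

The variable m (mass) should have units kg, not N.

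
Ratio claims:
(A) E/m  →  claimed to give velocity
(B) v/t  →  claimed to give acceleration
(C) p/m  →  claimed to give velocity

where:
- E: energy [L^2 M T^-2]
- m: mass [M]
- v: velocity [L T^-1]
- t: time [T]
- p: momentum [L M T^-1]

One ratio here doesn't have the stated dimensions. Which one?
(A) E/m does not give velocity

(A) E/m: [L^2 T^-2] ≠ velocity [L T^-1] ✗
(B) v/t: [L T^-2] = acceleration [L T^-2] ✓
(C) p/m: [L T^-1] = velocity [L T^-1] ✓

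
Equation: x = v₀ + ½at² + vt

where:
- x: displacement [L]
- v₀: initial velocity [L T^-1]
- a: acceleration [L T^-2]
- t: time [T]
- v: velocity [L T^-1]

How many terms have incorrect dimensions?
1

LHS x: [L]
- v₀: [L T^-1] ✗
- ½at²: [L] ✓
- vt: [L] ✓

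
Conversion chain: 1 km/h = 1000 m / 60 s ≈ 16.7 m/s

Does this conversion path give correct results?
The chain is incorrect (it contains an error).

Incorrect: 1 h = 3600 s, not 60 s (1 km/h ≈ 0.278 m/s)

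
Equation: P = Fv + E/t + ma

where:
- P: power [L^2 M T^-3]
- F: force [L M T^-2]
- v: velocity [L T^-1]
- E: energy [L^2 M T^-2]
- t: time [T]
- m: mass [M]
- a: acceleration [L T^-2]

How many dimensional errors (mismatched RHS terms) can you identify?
1

LHS P: [L^2 M T^-3]
- Fv: [L^2 M T^-3] ✓
- E/t: [L^2 M T^-3] ✓
- ma: [L M T^-2] ✗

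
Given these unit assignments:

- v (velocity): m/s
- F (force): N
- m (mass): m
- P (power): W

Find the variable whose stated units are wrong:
m

The variable m (mass) should have units kg, not m.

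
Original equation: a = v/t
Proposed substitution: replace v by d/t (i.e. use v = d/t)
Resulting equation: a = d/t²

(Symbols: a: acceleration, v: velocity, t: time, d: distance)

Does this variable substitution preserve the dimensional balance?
Yes

[v] = [L T^-1] and [d/t] = [L T^-1]. These match, so the substitution replaces a quantity by one of the same dimensions and the result a = d/t² has LHS [L T^-2] vs RHS [L T^-2] — still consistent.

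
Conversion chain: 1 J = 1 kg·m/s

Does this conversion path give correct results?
The chain is incorrect (it contains an error).

Incorrect: Joule is kg·m²/s², not kg·m/s (that is momentum)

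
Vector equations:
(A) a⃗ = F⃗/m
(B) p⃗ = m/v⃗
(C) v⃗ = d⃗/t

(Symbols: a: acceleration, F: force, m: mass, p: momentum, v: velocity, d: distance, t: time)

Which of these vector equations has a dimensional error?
(B) p⃗ = m/v⃗

(A) a⃗ = F⃗/m: LHS [L T^-2], RHS [L T^-2] ✓ — force (vector) divided by mass (scalar)
(B) p⃗ = m/v⃗: LHS [L M T^-1], RHS [L^-1 M T] ✗ — momentum is mass times velocity; should be mv⃗ (and division by a vector is undefined)
(C) v⃗ = d⃗/t: LHS [L T^-1], RHS [L T^-1] ✓ — displacement (vector) divided by time (scalar)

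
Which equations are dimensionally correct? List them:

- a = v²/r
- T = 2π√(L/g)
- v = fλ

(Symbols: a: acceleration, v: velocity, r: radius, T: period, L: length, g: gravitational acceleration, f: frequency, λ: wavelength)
Dimensionally correct: a = v²/r, T = 2π√(L/g), v = fλ
Dimensionally incorrect: none
Ordered (correct first, then incorrect): a = v²/r, T = 2π√(L/g), v = fλ

- a = v²/r: LHS [L T^-2], RHS [L T^-2] → correct ✓
- T = 2π√(L/g): LHS [T], RHS [T] → correct ✓
- v = fλ: LHS [L T^-1], RHS [L T^-1] → correct ✓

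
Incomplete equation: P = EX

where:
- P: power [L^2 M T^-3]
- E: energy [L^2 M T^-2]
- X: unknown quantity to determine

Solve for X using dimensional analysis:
X = f (inverse time / frequency (1/t)), dimensions [T^-1]

P has dimensions [L^2 M T^-3]; the rest of the RHS (E) has dimensions [L^2 M T^-2].
So X must have dimensions [T^-1] — X = f (inverse time / frequency (1/t)).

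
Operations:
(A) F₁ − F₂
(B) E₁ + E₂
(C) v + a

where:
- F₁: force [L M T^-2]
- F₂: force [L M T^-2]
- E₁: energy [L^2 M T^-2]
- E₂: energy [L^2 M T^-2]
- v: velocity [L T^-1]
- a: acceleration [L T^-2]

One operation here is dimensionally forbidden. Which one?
(C) v + a

(A) F₁ − F₂: F₁ [L M T^-2] and F₂ [L M T^-2] — same dimensions ✓
(B) E₁ + E₂: E₁ [L^2 M T^-2] and E₂ [L^2 M T^-2] — same dimensions ✓
(C) v + a: v [L T^-1] and a [L T^-2] — different dimensions cannot be added/subtracted ✗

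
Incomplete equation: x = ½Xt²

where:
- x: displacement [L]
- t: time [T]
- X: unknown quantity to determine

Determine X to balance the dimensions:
X = a (acceleration), dimensions [L T^-2]

x has dimensions [L]; the rest of the RHS (½ t²) has dimensions [T^2].
So X must have dimensions [L T^-2] — X = a (acceleration).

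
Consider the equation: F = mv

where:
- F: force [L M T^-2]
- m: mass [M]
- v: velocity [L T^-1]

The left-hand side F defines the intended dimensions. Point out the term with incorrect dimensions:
The right-hand side term mv

F has dimensions [L M T^-2], but mv has dimensions [L M T^-1], so the term mv is dimensionally wrong for F.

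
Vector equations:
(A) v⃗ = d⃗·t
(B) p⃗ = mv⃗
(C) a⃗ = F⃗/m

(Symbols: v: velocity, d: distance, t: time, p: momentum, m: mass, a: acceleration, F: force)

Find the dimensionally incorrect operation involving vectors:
(A) v⃗ = d⃗·t

(A) v⃗ = d⃗·t: LHS [L T^-1], RHS [L T] ✗ — velocity is displacement per time; should be d⃗/t
(B) p⃗ = mv⃗: LHS [L M T^-1], RHS [L M T^-1] ✓ — mass (scalar) times velocity (vector)
(C) a⃗ = F⃗/m: LHS [L T^-2], RHS [L T^-2] ✓ — force (vector) divided by mass (scalar)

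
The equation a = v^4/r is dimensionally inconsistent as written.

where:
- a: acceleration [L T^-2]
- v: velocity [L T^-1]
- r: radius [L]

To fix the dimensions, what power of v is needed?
The exponent of v should be 2: a = v^2/r

The LHS a has dimensions [L T^-2]; v has dimensions [L T^-1].
As written, the RHS v^4/r (exponent 4 on v) has dimensions [L^3 T^-4], which does not match.
With exponent 2, the RHS v^2/r has dimensions [L T^-2], matching the LHS.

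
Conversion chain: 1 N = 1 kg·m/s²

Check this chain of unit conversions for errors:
The chain is correct (no errors).

Correct: Newton is defined as kg·m/s²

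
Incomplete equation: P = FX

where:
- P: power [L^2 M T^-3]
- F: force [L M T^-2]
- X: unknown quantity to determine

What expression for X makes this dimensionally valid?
X = v (velocity), dimensions [L T^-1]

P has dimensions [L^2 M T^-3]; the rest of the RHS (F) has dimensions [L M T^-2].
So X must have dimensions [L T^-1] — X = v (velocity).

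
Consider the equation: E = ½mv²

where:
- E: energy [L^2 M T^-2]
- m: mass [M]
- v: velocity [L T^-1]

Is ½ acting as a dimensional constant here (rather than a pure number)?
No

E has dimensions [L^2 M T^-2] and mv² already has dimensions [L^2 M T^-2], so the equation balances without ½ contributing any dimensions. ½ is a pure (dimensionless) number; changing or removing it would not affect dimensional consistency.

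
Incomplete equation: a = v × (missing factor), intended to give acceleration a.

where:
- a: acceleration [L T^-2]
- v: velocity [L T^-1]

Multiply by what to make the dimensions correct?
1/t (inverse time), dimensions [T^-1]

a has dimensions [L T^-2] and v has dimensions [L T^-1].
The missing factor must have dimensions [L T^-2] / [L T^-1] = [T^-1], i.e. inverse time (1/t).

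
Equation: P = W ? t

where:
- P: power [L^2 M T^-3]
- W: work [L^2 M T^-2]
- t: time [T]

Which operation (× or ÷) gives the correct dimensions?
division (÷): P = W ÷ t

P [L^2 M T^-3]; W [L^2 M T^-2]; t [T].
W × t → [L^2 M T^-1] ✗
W ÷ t → [L^2 M T^-3] ✓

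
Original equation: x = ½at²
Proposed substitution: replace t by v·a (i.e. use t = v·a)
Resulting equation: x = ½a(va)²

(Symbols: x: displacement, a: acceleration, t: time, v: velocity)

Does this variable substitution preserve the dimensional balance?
No

[t] = [T] and [v·a] = [L^2 T^-3]. These differ, so the substitution replaces a quantity by one of different dimensions and the result x = ½a(va)² has LHS [L] vs RHS [L^5 T^-8] — inconsistent.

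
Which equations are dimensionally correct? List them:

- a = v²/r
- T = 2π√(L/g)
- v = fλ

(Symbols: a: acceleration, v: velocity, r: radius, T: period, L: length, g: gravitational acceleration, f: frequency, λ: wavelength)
Dimensionally correct: a = v²/r, T = 2π√(L/g), v = fλ
Dimensionally incorrect: none
Ordered (correct first, then incorrect): a = v²/r, T = 2π√(L/g), v = fλ

- a = v²/r: LHS [L T^-2], RHS [L T^-2] → correct ✓
- T = 2π√(L/g): LHS [T], RHS [T] → correct ✓
- v = fλ: LHS [L T^-1], RHS [L T^-1] → correct ✓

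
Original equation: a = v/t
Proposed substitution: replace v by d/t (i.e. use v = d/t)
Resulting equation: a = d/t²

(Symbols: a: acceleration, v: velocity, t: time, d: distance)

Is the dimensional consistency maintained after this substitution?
Yes

[v] = [L T^-1] and [d/t] = [L T^-1]. These match, so the substitution replaces a quantity by one of the same dimensions and the result a = d/t² has LHS [L T^-2] vs RHS [L T^-2] — still consistent.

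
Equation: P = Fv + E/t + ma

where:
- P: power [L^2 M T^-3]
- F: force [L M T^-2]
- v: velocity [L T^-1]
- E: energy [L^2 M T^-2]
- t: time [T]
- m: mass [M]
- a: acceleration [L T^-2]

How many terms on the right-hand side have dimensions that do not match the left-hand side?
1

LHS P: [L^2 M T^-3]
- Fv: [L^2 M T^-3] ✓
- E/t: [L^2 M T^-3] ✓
- ma: [L M T^-2] ✗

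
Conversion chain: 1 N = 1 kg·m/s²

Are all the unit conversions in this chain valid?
The chain is correct (no errors).

Correct: Newton is defined as kg·m/s²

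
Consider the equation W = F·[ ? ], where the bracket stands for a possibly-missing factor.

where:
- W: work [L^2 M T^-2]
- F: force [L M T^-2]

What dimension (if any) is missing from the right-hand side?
[L] — length (e.g. a distance d)

W has dimensions [L^2 M T^-2]; F has dimensions [L M T^-2].
The bracketed factor must supply [L^2 M T^-2] / [L M T^-2] = [L].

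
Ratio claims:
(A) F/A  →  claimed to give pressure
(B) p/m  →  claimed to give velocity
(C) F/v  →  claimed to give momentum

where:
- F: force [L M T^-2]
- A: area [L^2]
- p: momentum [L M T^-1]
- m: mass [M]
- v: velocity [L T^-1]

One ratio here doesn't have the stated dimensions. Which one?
(C) F/v does not give momentum

(A) F/A: [L^-1 M T^-2] = pressure [L^-1 M T^-2] ✓
(B) p/m: [L T^-1] = velocity [L T^-1] ✓
(C) F/v: [M T^-1] ≠ momentum [L M T^-1] ✗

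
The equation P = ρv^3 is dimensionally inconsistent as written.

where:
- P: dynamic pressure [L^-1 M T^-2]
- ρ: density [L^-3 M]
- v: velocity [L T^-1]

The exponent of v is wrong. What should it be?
The exponent of v should be 2: P = ρv^2

The LHS P has dimensions [L^-1 M T^-2]; v has dimensions [L T^-1].
As written, the RHS ρv^3 (exponent 3 on v) has dimensions [M T^-3], which does not match.
With exponent 2, the RHS ρv^2 has dimensions [L^-1 M T^-2], matching the LHS.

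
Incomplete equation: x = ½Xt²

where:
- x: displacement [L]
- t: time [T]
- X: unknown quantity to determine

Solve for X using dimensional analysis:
X = a (acceleration), dimensions [L T^-2]

x has dimensions [L]; the rest of the RHS (½ t²) has dimensions [T^2].
So X must have dimensions [L T^-2] — X = a (acceleration).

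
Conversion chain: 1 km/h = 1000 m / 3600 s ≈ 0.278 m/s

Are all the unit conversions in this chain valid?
The chain is correct (no errors).

Correct: 1 km = 1000 m, 1 h = 3600 s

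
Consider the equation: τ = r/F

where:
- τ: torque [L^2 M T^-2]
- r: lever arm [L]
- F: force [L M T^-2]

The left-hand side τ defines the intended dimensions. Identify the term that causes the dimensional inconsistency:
The right-hand side term r/F

τ has dimensions [L^2 M T^-2], but r/F has dimensions [M^-1 T^2], so the term r/F is dimensionally wrong for τ.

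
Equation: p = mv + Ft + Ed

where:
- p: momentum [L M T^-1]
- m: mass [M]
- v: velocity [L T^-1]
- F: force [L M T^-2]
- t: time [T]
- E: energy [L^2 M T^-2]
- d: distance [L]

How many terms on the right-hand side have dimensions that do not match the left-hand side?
1

LHS p: [L M T^-1]
- mv: [L M T^-1] ✓
- Ft: [L M T^-1] ✓
- Ed: [L^3 M T^-2] ✗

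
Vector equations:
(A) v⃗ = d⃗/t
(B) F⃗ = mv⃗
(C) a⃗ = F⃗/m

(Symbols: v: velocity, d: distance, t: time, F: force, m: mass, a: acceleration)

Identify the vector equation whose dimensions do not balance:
(B) F⃗ = mv⃗

(A) v⃗ = d⃗/t: LHS [L T^-1], RHS [L T^-1] ✓ — displacement (vector) divided by time (scalar)
(B) F⃗ = mv⃗: LHS [L M T^-2], RHS [L M T^-1] ✗ — mass times velocity is momentum, not force; should be ma⃗
(C) a⃗ = F⃗/m: LHS [L T^-2], RHS [L T^-2] ✓ — force (vector) divided by mass (scalar)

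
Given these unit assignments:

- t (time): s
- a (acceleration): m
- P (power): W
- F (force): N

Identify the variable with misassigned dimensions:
a

The variable a (acceleration) should have units m/s², not m.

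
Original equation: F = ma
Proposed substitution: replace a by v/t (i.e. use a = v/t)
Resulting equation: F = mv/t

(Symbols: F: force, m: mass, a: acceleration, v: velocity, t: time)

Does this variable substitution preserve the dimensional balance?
Yes

[a] = [L T^-2] and [v/t] = [L T^-2]. These match, so the substitution replaces a quantity by one of the same dimensions and the result F = mv/t has LHS [L M T^-2] vs RHS [L M T^-2] — still consistent.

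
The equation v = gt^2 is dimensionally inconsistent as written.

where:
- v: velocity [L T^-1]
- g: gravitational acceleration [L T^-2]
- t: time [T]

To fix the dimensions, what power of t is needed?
The exponent of t should be 1: v = gt

The LHS v has dimensions [L T^-1]; t has dimensions [T].
As written, the RHS gt^2 (exponent 2 on t) has dimensions [L], which does not match.
With exponent 1, the RHS gt has dimensions [L T^-1], matching the LHS.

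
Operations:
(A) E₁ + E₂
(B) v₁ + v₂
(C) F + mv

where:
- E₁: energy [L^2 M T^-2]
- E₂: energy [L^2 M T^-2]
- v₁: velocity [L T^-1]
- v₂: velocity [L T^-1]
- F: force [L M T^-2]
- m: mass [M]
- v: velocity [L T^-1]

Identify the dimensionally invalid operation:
(C) F + mv

(A) E₁ + E₂: E₁ [L^2 M T^-2] and E₂ [L^2 M T^-2] — same dimensions ✓
(B) v₁ + v₂: v₁ [L T^-1] and v₂ [L T^-1] — same dimensions ✓
(C) F + mv: F [L M T^-2] and mv [L M T^-1] — different dimensions cannot be added/subtracted ✗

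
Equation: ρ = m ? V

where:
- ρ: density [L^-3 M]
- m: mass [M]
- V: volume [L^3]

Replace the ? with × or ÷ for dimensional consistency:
division (÷): ρ = m ÷ V

ρ [L^-3 M]; m [M]; V [L^3].
m × V → [L^3 M] ✗
m ÷ V → [L^-3 M] ✓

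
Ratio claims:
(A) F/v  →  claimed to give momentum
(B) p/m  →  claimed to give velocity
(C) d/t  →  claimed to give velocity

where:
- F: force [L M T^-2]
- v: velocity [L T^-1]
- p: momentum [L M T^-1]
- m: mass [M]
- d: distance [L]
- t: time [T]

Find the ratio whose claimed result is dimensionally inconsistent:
(A) F/v does not give momentum

(A) F/v: [M T^-1] ≠ momentum [L M T^-1] ✗
(B) p/m: [L T^-1] = velocity [L T^-1] ✓
(C) d/t: [L T^-1] = velocity [L T^-1] ✓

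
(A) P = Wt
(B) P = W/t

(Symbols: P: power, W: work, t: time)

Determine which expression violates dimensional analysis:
(A)

(A) P = Wt: LHS [L^2 M T^-3], RHS [L^2 M T^-1] ✗
(B) P = W/t: LHS [L^2 M T^-3], RHS [L^2 M T^-3] ✓

Expression (A) P = Wt is dimensionally incorrect.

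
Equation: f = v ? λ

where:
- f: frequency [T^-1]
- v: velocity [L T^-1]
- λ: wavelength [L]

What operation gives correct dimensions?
division (÷): f = v ÷ λ

f [T^-1]; v [L T^-1]; λ [L].
v × λ → [L^2 T^-1] ✗
v ÷ λ → [T^-1] ✓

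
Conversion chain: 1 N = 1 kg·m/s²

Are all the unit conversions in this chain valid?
The chain is correct (no errors).

Correct: Newton is defined as kg·m/s²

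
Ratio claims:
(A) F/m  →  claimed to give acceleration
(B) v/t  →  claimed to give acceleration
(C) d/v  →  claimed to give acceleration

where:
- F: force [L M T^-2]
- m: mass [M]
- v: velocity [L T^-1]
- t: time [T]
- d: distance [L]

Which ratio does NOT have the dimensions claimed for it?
(C) d/v does not give acceleration

(A) F/m: [L T^-2] = acceleration [L T^-2] ✓
(B) v/t: [L T^-2] = acceleration [L T^-2] ✓
(C) d/v: [T] ≠ acceleration [L T^-2] ✗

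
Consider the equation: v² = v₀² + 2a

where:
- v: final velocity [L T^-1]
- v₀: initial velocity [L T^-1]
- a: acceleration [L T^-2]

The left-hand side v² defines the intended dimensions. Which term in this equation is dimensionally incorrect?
The term 2a

Checking each RHS term against the LHS:
- v₀²: [L^2 T^-2] — matches v² [L^2 T^-2] ✓
- 2a: [L T^-2] — does NOT match v² [L^2 T^-2] ✗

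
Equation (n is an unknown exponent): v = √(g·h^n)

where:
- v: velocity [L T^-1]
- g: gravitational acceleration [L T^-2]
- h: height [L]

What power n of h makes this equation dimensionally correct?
n = 1

v has dimensions [L T^-1]; h has dimensions [L].
With n = 1: √(g·h^1) has dimensions [L T^-1], matching the LHS ✓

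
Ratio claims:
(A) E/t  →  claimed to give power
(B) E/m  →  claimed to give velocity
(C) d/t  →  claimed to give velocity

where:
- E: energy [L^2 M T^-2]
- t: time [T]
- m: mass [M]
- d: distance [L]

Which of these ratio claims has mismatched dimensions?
(B) E/m does not give velocity

(A) E/t: [L^2 M T^-3] = power [L^2 M T^-3] ✓
(B) E/m: [L^2 T^-2] ≠ velocity [L T^-1] ✗
(C) d/t: [L T^-1] = velocity [L T^-1] ✓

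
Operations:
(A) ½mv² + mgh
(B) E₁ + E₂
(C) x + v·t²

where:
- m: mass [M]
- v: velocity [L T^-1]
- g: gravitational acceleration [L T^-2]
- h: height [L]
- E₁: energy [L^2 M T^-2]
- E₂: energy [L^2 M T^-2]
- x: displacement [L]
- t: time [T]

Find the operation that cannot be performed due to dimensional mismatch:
(C) x + v·t²

(A) ½mv² + mgh: ½mv² [L^2 M T^-2] and mgh [L^2 M T^-2] — same dimensions ✓
(B) E₁ + E₂: E₁ [L^2 M T^-2] and E₂ [L^2 M T^-2] — same dimensions ✓
(C) x + v·t²: x [L] and v·t² [L T] — different dimensions cannot be added/subtracted ✗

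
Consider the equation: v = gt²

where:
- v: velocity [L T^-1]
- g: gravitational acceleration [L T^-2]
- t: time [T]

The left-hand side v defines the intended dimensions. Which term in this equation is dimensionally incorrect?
The right-hand side term gt²

v has dimensions [L T^-1], but gt² has dimensions [L], so the term gt² is dimensionally wrong for v.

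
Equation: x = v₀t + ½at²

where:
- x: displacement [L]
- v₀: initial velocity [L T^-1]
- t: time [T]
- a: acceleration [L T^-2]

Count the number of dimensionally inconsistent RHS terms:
0

LHS x: [L]
- v₀t: [L] ✓
- ½at²: [L] ✓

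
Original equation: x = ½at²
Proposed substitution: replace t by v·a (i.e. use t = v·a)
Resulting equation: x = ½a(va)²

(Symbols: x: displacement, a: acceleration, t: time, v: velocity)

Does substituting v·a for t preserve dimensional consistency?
No

[t] = [T] and [v·a] = [L^2 T^-3]. These differ, so the substitution replaces a quantity by one of different dimensions and the result x = ½a(va)² has LHS [L] vs RHS [L^5 T^-8] — inconsistent.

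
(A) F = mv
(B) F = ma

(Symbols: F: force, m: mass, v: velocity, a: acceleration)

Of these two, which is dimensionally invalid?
(A)

(A) F = mv: LHS [L M T^-2], RHS [L M T^-1] ✗
(B) F = ma: LHS [L M T^-2], RHS [L M T^-2] ✓

Expression (A) F = mv is dimensionally incorrect.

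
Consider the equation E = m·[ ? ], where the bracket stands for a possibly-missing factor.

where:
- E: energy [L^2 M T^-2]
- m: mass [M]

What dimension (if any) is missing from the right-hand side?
[L^2 T^-2] — velocity squared (e.g. v²)

E has dimensions [L^2 M T^-2]; m has dimensions [M].
The bracketed factor must supply [L^2 M T^-2] / [M] = [L^2 T^-2].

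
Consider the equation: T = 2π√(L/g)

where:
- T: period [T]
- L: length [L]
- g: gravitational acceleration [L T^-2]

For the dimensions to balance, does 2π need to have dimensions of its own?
No

T has dimensions [T] and √(L/g) already has dimensions [T], so the equation balances without 2π contributing any dimensions. 2π is a pure (dimensionless) number; changing or removing it would not affect dimensional consistency.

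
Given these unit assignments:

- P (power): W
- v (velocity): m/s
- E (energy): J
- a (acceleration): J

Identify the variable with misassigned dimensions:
a

The variable a (acceleration) should have units m/s², not J.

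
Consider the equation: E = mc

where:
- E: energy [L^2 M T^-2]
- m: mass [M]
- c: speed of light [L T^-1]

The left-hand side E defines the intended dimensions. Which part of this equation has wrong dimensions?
The right-hand side term mc

E has dimensions [L^2 M T^-2], but mc has dimensions [L M T^-1], so the term mc is dimensionally wrong for E.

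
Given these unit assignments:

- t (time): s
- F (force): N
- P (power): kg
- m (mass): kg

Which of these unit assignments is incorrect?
P

The variable P (power) should have units W, not kg.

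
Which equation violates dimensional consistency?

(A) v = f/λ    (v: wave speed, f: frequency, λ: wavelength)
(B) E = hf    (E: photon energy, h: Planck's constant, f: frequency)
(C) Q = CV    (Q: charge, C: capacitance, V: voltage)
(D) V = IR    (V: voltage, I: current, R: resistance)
(A) v = f/λ

The equation (A) v = f/λ is dimensionally incorrect.

LHS (v): [L T^-1]
RHS (f/λ): [L^-1 T^-1] ✗

The dimensions do not match. The other three equations balance.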